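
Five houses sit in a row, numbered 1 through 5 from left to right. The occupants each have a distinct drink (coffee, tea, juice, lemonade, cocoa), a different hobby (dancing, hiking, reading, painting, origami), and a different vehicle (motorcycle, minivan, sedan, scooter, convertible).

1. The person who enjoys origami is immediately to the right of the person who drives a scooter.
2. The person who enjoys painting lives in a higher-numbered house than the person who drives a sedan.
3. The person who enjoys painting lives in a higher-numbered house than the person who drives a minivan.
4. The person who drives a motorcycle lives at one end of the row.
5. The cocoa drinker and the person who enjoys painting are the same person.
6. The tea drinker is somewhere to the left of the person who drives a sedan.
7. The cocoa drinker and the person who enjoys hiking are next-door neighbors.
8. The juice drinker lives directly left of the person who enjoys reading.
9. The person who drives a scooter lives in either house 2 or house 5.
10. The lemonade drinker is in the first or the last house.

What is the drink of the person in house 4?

From clue 9, the person who drives a scooter must be in house 2.
From clue 1, the person who enjoys origami must be in house 3.
That leaves dancing as the hobby for house 1.
So house 2 gets reading for hobby.
Clue 8 places the juice drinker in house 1.
So house 4 gets cocoa for drink.
House 5 drink: only lemonade fits.
The person who enjoys painting is in house 4 (clue 5).
By clue 7, the person who enjoys hiking is in house 5.
From clue 2, the person who drives a sedan must be in house 3.
Clue 6 places the tea drinker in house 2.
The only drink still possible for house 3 is coffee.
The only vehicle still possible for house 4 is convertible.
So house 5 gets motorcycle for vehicle.
That leaves minivan as the vehicle for house 1.
So: house 1 = juice/dancing/minivan, house 2 = tea/reading/scooter, house 3 = coffee/origami/sedan, house 4 = cocoa/painting/convertible, house 5 = lemonade/hiking/motorcycle.

cocoa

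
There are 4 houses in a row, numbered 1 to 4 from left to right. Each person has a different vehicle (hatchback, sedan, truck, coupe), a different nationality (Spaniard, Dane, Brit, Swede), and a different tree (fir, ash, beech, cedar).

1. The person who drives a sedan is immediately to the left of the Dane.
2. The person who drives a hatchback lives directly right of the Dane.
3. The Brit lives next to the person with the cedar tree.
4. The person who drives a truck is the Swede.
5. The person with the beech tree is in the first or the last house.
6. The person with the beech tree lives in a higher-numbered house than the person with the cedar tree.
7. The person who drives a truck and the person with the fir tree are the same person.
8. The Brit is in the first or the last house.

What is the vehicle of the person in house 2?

sedan

From clue 6, the person with the beech tree must be in house 4.
The person who drives a hatchback is narrowed to house 3 or 4; consider each.
Placing it in house 3 leads to a contradiction, so it's in house 4.
Clue 2 places the Dane in house 3.
Clue 1 places the person who drives a sedan in house 2.
House 1 vehicle: only truck fits.
That leaves coupe as the vehicle for house 3.
The Swede is in house 1 (clue 4).
By clue 7, the person with the fir tree is in house 1.
So house 2 gets Spaniard for nationality.
So house 4 gets Brit for nationality.
By clue 3, the person with the cedar tree is in house 3.
House 2 tree: only ash fits.
So: house 1 = truck/Swede/fir, house 2 = sedan/Spaniard/ash, house 3 = coupe/Dane/cedar, house 4 = hatchback/Brit/beech.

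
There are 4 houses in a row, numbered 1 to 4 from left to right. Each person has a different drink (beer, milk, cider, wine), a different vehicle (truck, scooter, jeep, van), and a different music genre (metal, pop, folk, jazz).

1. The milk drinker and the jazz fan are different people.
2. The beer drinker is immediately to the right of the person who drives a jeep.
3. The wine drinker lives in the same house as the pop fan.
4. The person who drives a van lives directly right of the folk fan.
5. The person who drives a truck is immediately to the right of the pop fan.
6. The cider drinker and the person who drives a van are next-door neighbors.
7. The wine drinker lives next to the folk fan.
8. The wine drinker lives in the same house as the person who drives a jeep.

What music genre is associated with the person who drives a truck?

folk

The beer drinker is narrowed to house 2 or 3 or 4; consider each.
Placing it in house 3 and house 4 leads to a contradiction, so it's in house 2.
From clue 2, the person who drives a jeep must be in house 1.
From clue 8, the wine drinker must be in house 1.
The pop fan is in house 1 (clue 3).
Clue 5: the person who drives a truck is in house 2.
By clue 7, the folk fan is in house 2.
Clue 4 places the person who drives a van in house 3.
Clue 6 places the cider drinker in house 4.
That leaves milk as the drink for house 3.
House 4's vehicle must be scooter (nothing else left).
Clue 1: the jazz fan is in house 4.
House 3 music genre: only metal fits.
So: house 1 = wine/jeep/pop, house 2 = beer/truck/folk, house 3 = milk/van/metal, house 4 = cider/scooter/jazz.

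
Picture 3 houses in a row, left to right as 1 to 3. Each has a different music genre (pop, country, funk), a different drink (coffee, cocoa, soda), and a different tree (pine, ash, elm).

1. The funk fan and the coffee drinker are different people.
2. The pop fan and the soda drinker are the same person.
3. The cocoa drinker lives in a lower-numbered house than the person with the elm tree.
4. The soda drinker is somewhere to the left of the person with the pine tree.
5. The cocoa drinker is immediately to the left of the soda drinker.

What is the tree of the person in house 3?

pine

Clue 5: the cocoa drinker is in house 1.
By clue 5, the soda drinker is in house 2.
So house 3 gets coffee for drink.
House 1 tree: only ash fits.
By clue 2, the pop fan is in house 2.
The person with the pine tree is in house 3 (clue 4).
The only music genre still possible for house 1 is funk.
House 3's music genre must be country (nothing else left).
So house 2 gets elm for tree.
So: house 1 = funk/cocoa/ash, house 2 = pop/soda/elm, house 3 = country/coffee/pine.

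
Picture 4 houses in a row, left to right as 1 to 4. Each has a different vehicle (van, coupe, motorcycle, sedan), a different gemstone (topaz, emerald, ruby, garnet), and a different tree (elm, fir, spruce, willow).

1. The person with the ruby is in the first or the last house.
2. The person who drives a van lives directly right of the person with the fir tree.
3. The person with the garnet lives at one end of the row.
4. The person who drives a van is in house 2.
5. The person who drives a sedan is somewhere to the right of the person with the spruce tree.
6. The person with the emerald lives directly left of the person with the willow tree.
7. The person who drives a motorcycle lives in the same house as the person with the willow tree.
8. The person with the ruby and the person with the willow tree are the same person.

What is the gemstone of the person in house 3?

The person who drives a van is in house 2 (clue 4).
From clue 8, the person with the ruby must be in house 4.
From clue 8, the person with the willow tree must be in house 4.
So house 1 gets coupe for vehicle.
The only gemstone still possible for house 1 is garnet.
From clue 2, the person with the fir tree must be in house 1.
From clue 6, the person with the emerald must be in house 3.
Clue 7 places the person who drives a motorcycle in house 4.
That leaves sedan as the vehicle for house 3.
So house 2 gets topaz for gemstone.
The person with the spruce tree is in house 2 (clue 5).
House 3 tree: only elm fits.
So: house 1 = coupe/garnet/fir, house 2 = van/topaz/spruce, house 3 = sedan/emerald/elm, house 4 = motorcycle/ruby/willow.

emerald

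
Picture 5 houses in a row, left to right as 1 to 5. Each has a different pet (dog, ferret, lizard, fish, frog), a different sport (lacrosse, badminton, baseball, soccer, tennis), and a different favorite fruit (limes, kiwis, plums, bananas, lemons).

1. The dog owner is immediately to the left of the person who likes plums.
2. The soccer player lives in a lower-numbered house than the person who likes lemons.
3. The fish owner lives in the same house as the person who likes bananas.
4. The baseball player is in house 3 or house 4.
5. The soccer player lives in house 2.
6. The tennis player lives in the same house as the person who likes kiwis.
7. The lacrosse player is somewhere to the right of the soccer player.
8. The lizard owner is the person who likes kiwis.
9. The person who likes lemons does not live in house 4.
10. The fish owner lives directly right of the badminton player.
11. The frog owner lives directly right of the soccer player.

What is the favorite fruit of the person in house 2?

Clue 5: the soccer player is in house 2.
Clue 11: the frog owner is in house 3.
The baseball player is narrowed to house 3 or 4; consider each.
Placing it in house 3 leads to a contradiction, so it's in house 4.
The fish owner is narrowed to house 2 or 4; consider each.
Placing it in house 2 leads to a contradiction, so it's in house 4.
Clue 3 places the person who likes bananas in house 4.
Clue 10: the badminton player is in house 3.
That leaves tennis as the sport for house 1.
House 5's sport must be lacrosse (nothing else left).
From clue 6, the person who likes kiwis must be in house 1.
The lizard owner is in house 1 (clue 8).
House 5's pet must be ferret (nothing else left).
From clue 1, the person who likes plums must be in house 3.
That leaves dog as the pet for house 2.
That leaves limes as the favorite fruit for house 2.
So house 5 gets lemons for favorite fruit.
So: house 1 = lizard/tennis/kiwis, house 2 = dog/soccer/limes, house 3 = frog/badminton/plums, house 4 = fish/baseball/bananas, house 5 = ferret/lacrosse/lemons.

limes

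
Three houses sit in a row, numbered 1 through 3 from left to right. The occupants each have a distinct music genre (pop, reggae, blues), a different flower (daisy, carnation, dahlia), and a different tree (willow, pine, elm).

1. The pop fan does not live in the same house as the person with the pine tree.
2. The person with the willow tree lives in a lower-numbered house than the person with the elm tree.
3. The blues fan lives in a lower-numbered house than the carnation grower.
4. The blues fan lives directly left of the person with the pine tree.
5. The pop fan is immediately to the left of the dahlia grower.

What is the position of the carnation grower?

3

That leaves reggae as the music genre for house 3.
The only flower still possible for house 1 is daisy.
House 1 tree: only willow fits.
The blues fan is narrowed to house 1 or 2; consider each.
Placing it in house 1 leads to a contradiction, so it's in house 2.
The carnation grower is in house 3 (clue 3).
By clue 4, the person with the pine tree is in house 3.
House 1's music genre must be pop (nothing else left).
House 2's flower must be dahlia (nothing else left).
So house 2 gets elm for tree.
So: house 1 = pop/daisy/willow, house 2 = blues/dahlia/elm, house 3 = reggae/carnation/pine.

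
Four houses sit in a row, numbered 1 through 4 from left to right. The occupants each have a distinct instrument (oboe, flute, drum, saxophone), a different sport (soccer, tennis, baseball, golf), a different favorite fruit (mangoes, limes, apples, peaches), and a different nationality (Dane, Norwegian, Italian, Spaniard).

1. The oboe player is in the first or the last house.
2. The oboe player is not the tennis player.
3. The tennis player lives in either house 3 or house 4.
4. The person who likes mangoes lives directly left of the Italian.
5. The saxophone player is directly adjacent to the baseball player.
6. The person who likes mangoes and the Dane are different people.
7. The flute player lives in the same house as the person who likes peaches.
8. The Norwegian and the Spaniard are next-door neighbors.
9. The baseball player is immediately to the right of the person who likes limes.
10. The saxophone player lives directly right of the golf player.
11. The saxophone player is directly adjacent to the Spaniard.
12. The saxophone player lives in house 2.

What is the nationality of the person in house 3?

Clue 12: the saxophone player is in house 2.
The baseball player is in house 3 (clue 5).
From clue 9, the person who likes limes must be in house 2.
Clue 10 places the golf player in house 1.
That leaves soccer as the sport for house 2.
House 4's sport must be tennis (nothing else left).
The oboe player is in house 1 (clue 2).
The drum player is narrowed to house 3 or 4; consider each.
Placing it in house 4 leads to a contradiction, so it's in house 3.
The only instrument still possible for house 4 is flute.
The person who likes peaches is in house 4 (clue 7).
The person who likes apples is narrowed to house 1 or 3; consider each.
Placing it in house 3 leads to a contradiction, so it's in house 1.
House 3's favorite fruit must be mangoes (nothing else left).
The Italian is in house 4 (clue 4).
House 3's nationality must be Spaniard (nothing else left).
So house 1 gets Dane for nationality.
So house 2 gets Norwegian for nationality.
So: house 1 = oboe/golf/apples/Dane, house 2 = saxophone/soccer/limes/Norwegian, house 3 = drum/baseball/mangoes/Spaniard, house 4 = flute/tennis/peaches/Italian.

Spaniard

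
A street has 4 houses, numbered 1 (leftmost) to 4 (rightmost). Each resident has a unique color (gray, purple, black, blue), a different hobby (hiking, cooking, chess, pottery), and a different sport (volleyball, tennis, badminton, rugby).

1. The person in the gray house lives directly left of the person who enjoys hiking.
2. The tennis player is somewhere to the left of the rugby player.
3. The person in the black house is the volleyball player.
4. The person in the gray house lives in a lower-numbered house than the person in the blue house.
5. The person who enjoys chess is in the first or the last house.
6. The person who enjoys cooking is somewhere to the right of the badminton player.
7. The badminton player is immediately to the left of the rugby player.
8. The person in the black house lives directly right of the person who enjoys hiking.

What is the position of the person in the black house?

The person in the black house is narrowed to house 3 or 4; consider each.
Placing it in house 3 leads to a contradiction, so it's in house 4.
By clue 3, the volleyball player is in house 4.
Clue 8 places the person who enjoys hiking in house 3.
The person in the gray house is in house 2 (clue 1).
The person in the blue house is in house 3 (clue 4).
House 1 color: only purple fits.
The only sport still possible for house 3 is rugby.
Clue 7: the badminton player is in house 2.
The only sport still possible for house 1 is tennis.
Clue 6: the person who enjoys cooking is in house 4.
House 1 hobby: only chess fits.
So house 2 gets pottery for hobby.
So: house 1 = purple/chess/tennis, house 2 = gray/pottery/badminton, house 3 = blue/hiking/rugby, house 4 = black/cooking/volleyball.

4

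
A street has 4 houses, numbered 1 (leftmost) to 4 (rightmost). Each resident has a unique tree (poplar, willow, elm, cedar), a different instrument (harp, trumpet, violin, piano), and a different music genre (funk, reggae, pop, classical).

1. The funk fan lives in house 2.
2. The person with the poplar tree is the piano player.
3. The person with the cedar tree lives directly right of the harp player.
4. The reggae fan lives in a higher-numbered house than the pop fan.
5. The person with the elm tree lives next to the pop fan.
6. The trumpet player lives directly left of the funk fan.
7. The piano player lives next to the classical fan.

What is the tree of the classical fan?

Clue 1 places the funk fan in house 2.
From clue 6, the trumpet player must be in house 1.
That leaves willow as the tree for house 1.
The person with the cedar tree is narrowed to house 3 or 4; consider each.
Placing it in house 4 leads to a contradiction, so it's in house 3.
The harp player is in house 2 (clue 3).
By clue 2, the person with the poplar tree is in house 4.
By clue 2, the piano player is in house 4.
The classical fan is in house 3 (clue 7).
House 2's tree must be elm (nothing else left).
So house 3 gets violin for instrument.
So house 1 gets pop for music genre.
House 4's music genre must be reggae (nothing else left).
So: house 1 = willow/trumpet/pop, house 2 = elm/harp/funk, house 3 = cedar/violin/classical, house 4 = poplar/piano/reggae.

cedar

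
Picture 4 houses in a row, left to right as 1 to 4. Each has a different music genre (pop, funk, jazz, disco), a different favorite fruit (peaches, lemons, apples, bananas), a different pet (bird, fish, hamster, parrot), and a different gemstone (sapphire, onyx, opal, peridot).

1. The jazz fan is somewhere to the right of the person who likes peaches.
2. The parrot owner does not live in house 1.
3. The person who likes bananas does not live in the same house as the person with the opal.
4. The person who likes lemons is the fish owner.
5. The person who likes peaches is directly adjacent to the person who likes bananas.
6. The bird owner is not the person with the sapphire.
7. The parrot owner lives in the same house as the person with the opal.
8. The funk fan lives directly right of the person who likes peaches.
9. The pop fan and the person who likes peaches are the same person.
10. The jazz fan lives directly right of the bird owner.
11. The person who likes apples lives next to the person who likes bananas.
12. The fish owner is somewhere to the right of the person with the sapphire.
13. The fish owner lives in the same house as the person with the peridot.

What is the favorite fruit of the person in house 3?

The funk fan is narrowed to house 2 or 3 or 4; consider each.
Placing it in house 3 and house 4 leads to a contradiction, so it's in house 2.
By clue 8, the person who likes peaches is in house 1.
Clue 9 places the pop fan in house 1.
The person who likes bananas is in house 2 (clue 5).
Clue 11: the person who likes apples is in house 3.
That leaves lemons as the favorite fruit for house 4.
The only pet still possible for house 1 is hamster.
From clue 4, the fish owner must be in house 4.
Clue 13 places the person with the peridot in house 4.
That leaves bird as the pet for house 2.
So house 3 gets parrot for pet.
By clue 10, the jazz fan is in house 3.
The only music genre still possible for house 4 is disco.
That leaves onyx as the gemstone for house 2.
House 3 gemstone: only opal fits.
So house 1 gets sapphire for gemstone.
So: house 1 = pop/peaches/hamster/sapphire, house 2 = funk/bananas/bird/onyx, house 3 = jazz/apples/parrot/opal, house 4 = disco/lemons/fish/peridot.

apples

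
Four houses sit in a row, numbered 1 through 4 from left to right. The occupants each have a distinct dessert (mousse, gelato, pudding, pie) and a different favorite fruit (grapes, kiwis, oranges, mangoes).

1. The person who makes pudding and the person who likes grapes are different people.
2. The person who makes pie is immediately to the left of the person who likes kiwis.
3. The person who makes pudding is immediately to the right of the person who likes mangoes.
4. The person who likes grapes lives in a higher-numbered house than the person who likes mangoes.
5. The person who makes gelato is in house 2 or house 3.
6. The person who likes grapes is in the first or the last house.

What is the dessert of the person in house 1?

Clue 6: the person who likes grapes is in house 4.
That leaves mousse as the dessert for house 4.
House 1's dessert must be pie (nothing else left).
The person who likes kiwis is in house 2 (clue 2).
The only favorite fruit still possible for house 1 is mangoes.
The only favorite fruit still possible for house 3 is oranges.
The person who makes pudding is in house 2 (clue 3).
That leaves gelato as the dessert for house 3.
So: house 1 = pie/mangoes, house 2 = pudding/kiwis, house 3 = gelato/oranges, house 4 = mousse/grapes.

pie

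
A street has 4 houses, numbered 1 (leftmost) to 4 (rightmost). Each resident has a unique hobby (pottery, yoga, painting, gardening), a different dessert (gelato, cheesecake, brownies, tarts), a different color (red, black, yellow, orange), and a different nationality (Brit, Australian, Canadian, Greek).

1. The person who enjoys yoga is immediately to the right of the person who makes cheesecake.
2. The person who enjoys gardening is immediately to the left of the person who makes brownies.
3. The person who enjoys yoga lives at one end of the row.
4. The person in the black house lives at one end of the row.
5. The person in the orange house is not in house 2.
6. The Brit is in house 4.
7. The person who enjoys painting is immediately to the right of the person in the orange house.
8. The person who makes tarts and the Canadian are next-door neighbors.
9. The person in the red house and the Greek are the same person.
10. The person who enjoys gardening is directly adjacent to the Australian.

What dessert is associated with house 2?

Clue 3 places the person who enjoys yoga in house 4.
By clue 6, the Brit is in house 4.
House 2's hobby must be painting (nothing else left).
Clue 1 places the person who makes cheesecake in house 3.
Clue 7 places the person in the orange house in house 1.
Clue 10: the Australian is in house 2.
The person in the red house is in house 3 (clue 9).
Clue 9: the Greek is in house 3.
House 1's dessert must be gelato (nothing else left).
That leaves yellow as the color for house 2.
So house 4 gets black for color.
House 1 nationality: only Canadian fits.
By clue 8, the person who makes tarts is in house 2.
House 4 dessert: only brownies fits.
By clue 2, the person who enjoys gardening is in house 3.
That leaves pottery as the hobby for house 1.
So: house 1 = pottery/gelato/orange/Canadian, house 2 = painting/tarts/yellow/Australian, house 3 = gardening/cheesecake/red/Greek, house 4 = yoga/brownies/black/Brit.

tarts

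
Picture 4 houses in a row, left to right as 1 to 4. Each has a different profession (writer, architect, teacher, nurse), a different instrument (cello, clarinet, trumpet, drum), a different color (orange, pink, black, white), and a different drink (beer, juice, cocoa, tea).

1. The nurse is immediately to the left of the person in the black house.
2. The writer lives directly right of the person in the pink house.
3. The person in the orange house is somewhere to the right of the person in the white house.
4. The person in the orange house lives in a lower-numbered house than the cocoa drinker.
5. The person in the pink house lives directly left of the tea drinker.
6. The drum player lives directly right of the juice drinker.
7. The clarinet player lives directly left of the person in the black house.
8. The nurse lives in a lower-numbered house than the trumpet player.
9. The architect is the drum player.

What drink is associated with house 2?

House 4 color: only black fits.
From clue 1, the nurse must be in house 3.
Clue 7 places the clarinet player in house 3.
Clue 8 places the trumpet player in house 4.
House 1's profession must be teacher (nothing else left).
House 1 instrument: only cello fits.
So house 2 gets drum for instrument.
The juice drinker is in house 1 (clue 6).
The architect is in house 2 (clue 9).
So house 4 gets writer for profession.
Clue 2: the person in the pink house is in house 3.
By clue 5, the tea drinker is in house 4.
House 1's color must be white (nothing else left).
So house 2 gets orange for color.
The only drink still possible for house 2 is beer.
House 3's drink must be cocoa (nothing else left).
So: house 1 = teacher/cello/white/juice, house 2 = architect/drum/orange/beer, house 3 = nurse/clarinet/pink/cocoa, house 4 = writer/trumpet/black/tea.

beer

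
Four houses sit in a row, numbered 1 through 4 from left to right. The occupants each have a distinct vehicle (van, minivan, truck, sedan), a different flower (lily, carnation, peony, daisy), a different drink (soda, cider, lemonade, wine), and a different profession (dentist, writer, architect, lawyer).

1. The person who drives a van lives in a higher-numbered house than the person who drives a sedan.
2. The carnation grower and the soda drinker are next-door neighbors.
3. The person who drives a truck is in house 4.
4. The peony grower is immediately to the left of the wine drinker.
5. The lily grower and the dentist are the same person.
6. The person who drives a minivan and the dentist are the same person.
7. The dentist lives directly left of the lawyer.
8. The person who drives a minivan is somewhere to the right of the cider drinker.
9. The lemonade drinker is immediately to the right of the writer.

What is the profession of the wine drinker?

Clue 3 places the person who drives a truck in house 4.
That leaves sedan as the vehicle for house 1.
The person who drives a minivan is narrowed to house 2 or 3; consider each.
Placing it in house 3 leads to a contradiction, so it's in house 2.
From clue 6, the dentist must be in house 2.
By clue 7, the lawyer is in house 3.
Clue 8 places the cider drinker in house 1.
So house 3 gets van for vehicle.
House 4's profession must be architect (nothing else left).
By clue 5, the lily grower is in house 2.
The lemonade drinker is in house 2 (clue 9).
House 1 profession: only writer fits.
From clue 4, the peony grower must be in house 3.
Clue 4 places the wine drinker in house 4.
The only flower still possible for house 1 is daisy.
The only flower still possible for house 4 is carnation.
So house 3 gets soda for drink.
So: house 1 = sedan/daisy/cider/writer, house 2 = minivan/lily/lemonade/dentist, house 3 = van/peony/soda/lawyer, house 4 = truck/carnation/wine/architect.

architect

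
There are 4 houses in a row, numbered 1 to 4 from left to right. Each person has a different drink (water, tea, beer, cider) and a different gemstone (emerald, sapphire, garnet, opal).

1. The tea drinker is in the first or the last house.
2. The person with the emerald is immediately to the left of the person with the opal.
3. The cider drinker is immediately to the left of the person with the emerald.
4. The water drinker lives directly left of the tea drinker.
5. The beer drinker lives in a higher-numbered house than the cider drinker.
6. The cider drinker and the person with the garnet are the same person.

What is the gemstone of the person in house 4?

Clue 4: the water drinker is in house 3.
From clue 4, the tea drinker must be in house 4.
House 1 drink: only cider fits.
The only drink still possible for house 2 is beer.
From clue 3, the person with the emerald must be in house 2.
From clue 6, the person with the garnet must be in house 1.
The person with the opal is in house 3 (clue 2).
That leaves sapphire as the gemstone for house 4.
So: house 1 = cider/garnet, house 2 = beer/emerald, house 3 = water/opal, house 4 = tea/sapphire.

sapphire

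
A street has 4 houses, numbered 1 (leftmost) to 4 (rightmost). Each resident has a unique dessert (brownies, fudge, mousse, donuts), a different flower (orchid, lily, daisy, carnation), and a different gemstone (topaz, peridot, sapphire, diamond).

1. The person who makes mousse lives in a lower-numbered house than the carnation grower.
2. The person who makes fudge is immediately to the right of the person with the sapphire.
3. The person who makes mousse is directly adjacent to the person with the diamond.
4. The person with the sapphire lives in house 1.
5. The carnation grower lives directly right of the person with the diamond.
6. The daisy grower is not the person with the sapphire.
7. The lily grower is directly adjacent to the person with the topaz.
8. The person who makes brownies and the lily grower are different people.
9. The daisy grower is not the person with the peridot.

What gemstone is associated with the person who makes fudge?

The person with the sapphire is in house 1 (clue 4).
By clue 2, the person who makes fudge is in house 2.
By clue 3, the person with the diamond is in house 2.
By clue 5, the carnation grower is in house 3.
The person who makes mousse is in house 1 (clue 1).
Clue 7 places the person with the topaz in house 3.
House 1's flower must be orchid (nothing else left).
That leaves peridot as the gemstone for house 4.
Clue 9 places the daisy grower in house 2.
House 4 flower: only lily fits.
By clue 8, the person who makes brownies is in house 3.
So house 4 gets donuts for dessert.
So: house 1 = mousse/orchid/sapphire, house 2 = fudge/daisy/diamond, house 3 = brownies/carnation/topaz, house 4 = donuts/lily/peridot.

diamond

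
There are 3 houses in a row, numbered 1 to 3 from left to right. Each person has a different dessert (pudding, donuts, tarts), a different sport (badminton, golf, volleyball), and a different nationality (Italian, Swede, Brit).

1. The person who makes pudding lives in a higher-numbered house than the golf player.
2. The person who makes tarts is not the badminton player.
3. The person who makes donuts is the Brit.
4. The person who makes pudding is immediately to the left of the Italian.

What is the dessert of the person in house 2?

pudding

Clue 4 places the person who makes pudding in house 2.
By clue 4, the Italian is in house 3.
Clue 1: the golf player is in house 1.
From clue 3, the person who makes donuts must be in house 1.
The Brit is in house 1 (clue 3).
House 3's dessert must be tarts (nothing else left).
House 2's nationality must be Swede (nothing else left).
Clue 2 places the badminton player in house 2.
So house 3 gets volleyball for sport.
So: house 1 = donuts/golf/Brit, house 2 = pudding/badminton/Swede, house 3 = tarts/volleyball/Italian.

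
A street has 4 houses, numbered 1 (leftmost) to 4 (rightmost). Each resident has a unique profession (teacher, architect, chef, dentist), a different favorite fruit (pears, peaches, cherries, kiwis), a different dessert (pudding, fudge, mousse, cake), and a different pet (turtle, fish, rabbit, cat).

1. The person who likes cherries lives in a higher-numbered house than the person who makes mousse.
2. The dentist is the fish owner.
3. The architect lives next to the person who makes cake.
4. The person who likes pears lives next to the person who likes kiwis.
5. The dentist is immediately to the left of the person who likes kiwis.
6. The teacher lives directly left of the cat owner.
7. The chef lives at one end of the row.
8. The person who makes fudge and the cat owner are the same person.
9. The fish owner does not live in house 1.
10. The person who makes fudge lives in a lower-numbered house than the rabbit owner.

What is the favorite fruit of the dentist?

House 1's pet must be turtle (nothing else left).
House 4 pet: only rabbit fits.
That leaves peaches as the favorite fruit for house 1.
The chef is narrowed to house 1 or 4; consider each.
Placing it in house 1 leads to a contradiction, so it's in house 4.
The dentist is narrowed to house 2 or 3; consider each.
Placing it in house 2 leads to a contradiction, so it's in house 3.
The fish owner is in house 3 (clue 2).
Clue 5: the person who likes kiwis is in house 4.
So house 2 gets cat for pet.
The person who likes pears is in house 3 (clue 4).
Clue 6 places the teacher in house 1.
Clue 8 places the person who makes fudge in house 2.
House 2's profession must be architect (nothing else left).
The only favorite fruit still possible for house 2 is cherries.
So house 1 gets mousse for dessert.
The only dessert still possible for house 3 is cake.
So house 4 gets pudding for dessert.
So: house 1 = teacher/peaches/mousse/turtle, house 2 = architect/cherries/fudge/cat, house 3 = dentist/pears/cake/fish, house 4 = chef/kiwis/pudding/rabbit.

pears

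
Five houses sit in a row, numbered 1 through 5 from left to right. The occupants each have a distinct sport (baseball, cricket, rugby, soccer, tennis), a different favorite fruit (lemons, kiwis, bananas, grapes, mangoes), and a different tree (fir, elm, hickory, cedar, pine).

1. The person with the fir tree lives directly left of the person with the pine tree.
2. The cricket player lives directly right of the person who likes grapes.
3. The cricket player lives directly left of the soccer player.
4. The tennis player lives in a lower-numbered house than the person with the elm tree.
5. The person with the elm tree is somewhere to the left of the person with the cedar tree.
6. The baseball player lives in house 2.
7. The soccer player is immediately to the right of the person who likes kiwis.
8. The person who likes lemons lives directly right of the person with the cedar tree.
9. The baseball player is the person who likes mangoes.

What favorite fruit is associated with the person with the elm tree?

From clue 6, the baseball player must be in house 2.
Clue 9: the person who likes mangoes is in house 2.
Clue 2 places the cricket player in house 4.
By clue 2, the person who likes grapes is in house 3.
Clue 3 places the soccer player in house 5.
Clue 7: the person who likes kiwis is in house 4.
That leaves bananas as the favorite fruit for house 1.
House 5's favorite fruit must be lemons (nothing else left).
Clue 4 places the tennis player in house 1.
From clue 8, the person with the cedar tree must be in house 4.
That leaves rugby as the sport for house 3.
That leaves hickory as the tree for house 5.
So house 1 gets fir for tree.
By clue 1, the person with the pine tree is in house 2.
House 3 tree: only elm fits.
So: house 1 = tennis/bananas/fir, house 2 = baseball/mangoes/pine, house 3 = rugby/grapes/elm, house 4 = cricket/kiwis/cedar, house 5 = soccer/lemons/hickory.

grapes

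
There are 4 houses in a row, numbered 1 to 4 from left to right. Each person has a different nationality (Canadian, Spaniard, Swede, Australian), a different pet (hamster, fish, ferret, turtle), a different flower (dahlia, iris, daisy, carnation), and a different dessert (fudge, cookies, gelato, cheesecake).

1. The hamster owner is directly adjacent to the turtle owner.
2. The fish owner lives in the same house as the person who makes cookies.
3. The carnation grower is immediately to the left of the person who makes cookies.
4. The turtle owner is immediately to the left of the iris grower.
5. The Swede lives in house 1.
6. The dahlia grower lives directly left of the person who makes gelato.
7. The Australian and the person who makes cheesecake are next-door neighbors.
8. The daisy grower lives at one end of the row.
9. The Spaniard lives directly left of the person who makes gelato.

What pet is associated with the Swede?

ferret

The Swede is in house 1 (clue 5).
The Spaniard is narrowed to house 2 or 3; consider each.
Placing it in house 3 leads to a contradiction, so it's in house 2.
By clue 9, the person who makes gelato is in house 3.
From clue 6, the dahlia grower must be in house 2.
From clue 7, the Australian must be in house 3.
House 4 nationality: only Canadian fits.
House 1's dessert must be fudge (nothing else left).
The fish owner is narrowed to house 2 or 4; consider each.
Placing it in house 2 leads to a contradiction, so it's in house 4.
Clue 2: the person who makes cookies is in house 4.
The carnation grower is in house 3 (clue 3).
House 1 flower: only daisy fits.
House 4 flower: only iris fits.
That leaves cheesecake as the dessert for house 2.
Clue 4 places the turtle owner in house 3.
The hamster owner is in house 2 (clue 1).
That leaves ferret as the pet for house 1.
So: house 1 = Swede/ferret/daisy/fudge, house 2 = Spaniard/hamster/dahlia/cheesecake, house 3 = Australian/turtle/carnation/gelato, house 4 = Canadian/fish/iris/cookies.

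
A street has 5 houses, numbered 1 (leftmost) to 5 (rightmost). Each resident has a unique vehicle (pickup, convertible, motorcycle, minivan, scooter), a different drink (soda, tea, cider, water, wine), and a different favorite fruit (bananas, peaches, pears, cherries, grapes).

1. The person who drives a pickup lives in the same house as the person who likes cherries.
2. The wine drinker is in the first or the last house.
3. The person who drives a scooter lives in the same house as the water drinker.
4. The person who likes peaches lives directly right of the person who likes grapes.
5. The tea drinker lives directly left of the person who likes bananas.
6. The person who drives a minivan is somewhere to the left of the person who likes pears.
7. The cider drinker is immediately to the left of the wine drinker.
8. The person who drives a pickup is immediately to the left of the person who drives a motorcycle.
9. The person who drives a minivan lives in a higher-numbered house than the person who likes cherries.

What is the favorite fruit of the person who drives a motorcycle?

bananas

From clue 7, the cider drinker must be in house 4.
By clue 7, the wine drinker is in house 5.
That leaves convertible as the vehicle for house 5.
The person who drives a minivan is narrowed to house 2 or 3 or 4; consider each.
Placing it in house 2 and house 3 leads to a contradiction, so it's in house 4.
From clue 6, the person who likes pears must be in house 5.
The person who drives a motorcycle is narrowed to house 2 or 3; consider each.
Placing it in house 3 leads to a contradiction, so it's in house 2.
Clue 8 places the person who drives a pickup in house 1.
That leaves scooter as the vehicle for house 3.
By clue 1, the person who likes cherries is in house 1.
The water drinker is in house 3 (clue 3).
That leaves peaches as the favorite fruit for house 4.
Clue 4 places the person who likes grapes in house 3.
House 2's favorite fruit must be bananas (nothing else left).
By clue 5, the tea drinker is in house 1.
The only drink still possible for house 2 is soda.
So: house 1 = pickup/tea/cherries, house 2 = motorcycle/soda/bananas, house 3 = scooter/water/grapes, house 4 = minivan/cider/peaches, house 5 = convertible/wine/pears.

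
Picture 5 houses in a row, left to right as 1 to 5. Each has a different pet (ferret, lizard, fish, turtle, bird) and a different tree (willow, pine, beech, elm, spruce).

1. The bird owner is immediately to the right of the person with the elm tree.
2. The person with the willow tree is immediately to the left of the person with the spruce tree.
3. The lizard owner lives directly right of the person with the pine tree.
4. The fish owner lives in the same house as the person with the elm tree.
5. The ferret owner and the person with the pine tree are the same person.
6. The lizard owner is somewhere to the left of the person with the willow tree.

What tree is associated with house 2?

beech

The ferret owner is narrowed to house 1 or 2; consider each.
Placing it in house 2 leads to a contradiction, so it's in house 1.
Clue 5 places the person with the pine tree in house 1.
The lizard owner is in house 2 (clue 3).
So house 2 gets beech for tree.
So house 5 gets spruce for tree.
Clue 2: the person with the willow tree is in house 4.
So house 3 gets elm for tree.
The bird owner is in house 4 (clue 1).
Clue 4: the fish owner is in house 3.
So house 5 gets turtle for pet.
So: house 1 = ferret/pine, house 2 = lizard/beech, house 3 = fish/elm, house 4 = bird/willow, house 5 = turtle/spruce.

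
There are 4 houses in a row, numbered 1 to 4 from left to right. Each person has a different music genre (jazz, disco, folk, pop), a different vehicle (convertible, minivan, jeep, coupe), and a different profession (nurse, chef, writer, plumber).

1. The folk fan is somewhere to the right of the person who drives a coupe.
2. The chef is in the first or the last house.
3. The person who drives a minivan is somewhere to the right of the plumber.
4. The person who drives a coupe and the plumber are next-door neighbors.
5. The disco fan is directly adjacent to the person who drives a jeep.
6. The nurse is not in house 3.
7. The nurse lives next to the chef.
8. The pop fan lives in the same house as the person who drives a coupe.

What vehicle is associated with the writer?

By clue 7, the nurse is in house 2.
Clue 7: the chef is in house 1.
So house 3 gets plumber for profession.
So house 4 gets writer for profession.
The person who drives a minivan is in house 4 (clue 3).
Clue 4 places the person who drives a coupe in house 2.
Clue 8: the pop fan is in house 2.
From clue 5, the disco fan must be in house 4.
Clue 5 places the person who drives a jeep in house 3.
House 1 music genre: only jazz fits.
House 3's music genre must be folk (nothing else left).
House 1 vehicle: only convertible fits.
So: house 1 = jazz/convertible/chef, house 2 = pop/coupe/nurse, house 3 = folk/jeep/plumber, house 4 = disco/minivan/writer.

minivan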